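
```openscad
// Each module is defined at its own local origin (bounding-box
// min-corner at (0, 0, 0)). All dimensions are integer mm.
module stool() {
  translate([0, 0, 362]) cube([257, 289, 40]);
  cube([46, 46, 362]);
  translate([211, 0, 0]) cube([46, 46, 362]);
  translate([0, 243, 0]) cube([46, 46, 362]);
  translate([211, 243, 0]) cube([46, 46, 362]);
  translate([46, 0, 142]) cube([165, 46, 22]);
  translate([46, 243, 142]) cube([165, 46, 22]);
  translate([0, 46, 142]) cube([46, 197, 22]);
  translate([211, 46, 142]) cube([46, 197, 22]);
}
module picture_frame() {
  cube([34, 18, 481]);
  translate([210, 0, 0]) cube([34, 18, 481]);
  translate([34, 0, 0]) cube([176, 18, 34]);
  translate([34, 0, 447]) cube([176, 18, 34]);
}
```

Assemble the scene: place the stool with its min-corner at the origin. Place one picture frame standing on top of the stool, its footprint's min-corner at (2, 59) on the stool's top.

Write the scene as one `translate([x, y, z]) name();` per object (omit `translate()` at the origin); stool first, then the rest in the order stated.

stool();
translate([2, 59, 402]) picture_frame();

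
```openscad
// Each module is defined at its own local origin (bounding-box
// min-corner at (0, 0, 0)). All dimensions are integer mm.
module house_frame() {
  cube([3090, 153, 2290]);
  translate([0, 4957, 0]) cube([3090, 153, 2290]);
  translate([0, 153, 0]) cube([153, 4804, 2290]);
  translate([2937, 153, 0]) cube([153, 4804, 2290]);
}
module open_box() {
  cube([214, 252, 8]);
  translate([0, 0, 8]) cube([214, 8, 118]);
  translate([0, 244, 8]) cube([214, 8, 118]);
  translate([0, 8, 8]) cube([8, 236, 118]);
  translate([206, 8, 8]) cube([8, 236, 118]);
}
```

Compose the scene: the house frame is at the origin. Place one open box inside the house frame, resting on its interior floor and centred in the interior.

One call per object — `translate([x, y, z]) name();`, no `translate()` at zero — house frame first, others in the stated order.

house_frame();
translate([1438, 2429, 0]) open_box();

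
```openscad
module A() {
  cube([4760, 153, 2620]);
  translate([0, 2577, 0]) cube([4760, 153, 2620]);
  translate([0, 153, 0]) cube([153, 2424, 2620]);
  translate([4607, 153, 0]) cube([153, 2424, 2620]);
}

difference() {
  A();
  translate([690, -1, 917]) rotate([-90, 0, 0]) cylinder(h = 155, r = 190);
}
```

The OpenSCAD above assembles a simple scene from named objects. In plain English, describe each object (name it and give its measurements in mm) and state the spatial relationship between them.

A is a box-shaped house frame (walls only): outside footprint 4760×2730 mm, wall height 2620 mm, wall thickness 153 mm. The two y-facing walls run the full x-width; the two x-facing walls fit between the inner faces of the y-facing walls.

The house frame has a circular hole of radius 190 mm through its front wall, centred at (x = 690, z = 917).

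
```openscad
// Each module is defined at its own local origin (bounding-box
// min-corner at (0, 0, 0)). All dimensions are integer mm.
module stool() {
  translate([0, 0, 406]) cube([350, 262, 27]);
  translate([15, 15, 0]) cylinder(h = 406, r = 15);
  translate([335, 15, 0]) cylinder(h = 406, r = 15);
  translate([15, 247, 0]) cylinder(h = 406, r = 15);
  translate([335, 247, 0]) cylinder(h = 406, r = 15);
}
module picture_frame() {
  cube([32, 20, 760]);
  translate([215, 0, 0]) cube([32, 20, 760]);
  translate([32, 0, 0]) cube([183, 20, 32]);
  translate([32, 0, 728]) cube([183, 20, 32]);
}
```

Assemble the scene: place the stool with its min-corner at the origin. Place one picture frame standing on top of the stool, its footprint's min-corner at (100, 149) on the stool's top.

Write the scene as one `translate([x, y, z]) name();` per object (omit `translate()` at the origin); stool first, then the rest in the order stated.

stool();
translate([100, 149, 433]) picture_frame();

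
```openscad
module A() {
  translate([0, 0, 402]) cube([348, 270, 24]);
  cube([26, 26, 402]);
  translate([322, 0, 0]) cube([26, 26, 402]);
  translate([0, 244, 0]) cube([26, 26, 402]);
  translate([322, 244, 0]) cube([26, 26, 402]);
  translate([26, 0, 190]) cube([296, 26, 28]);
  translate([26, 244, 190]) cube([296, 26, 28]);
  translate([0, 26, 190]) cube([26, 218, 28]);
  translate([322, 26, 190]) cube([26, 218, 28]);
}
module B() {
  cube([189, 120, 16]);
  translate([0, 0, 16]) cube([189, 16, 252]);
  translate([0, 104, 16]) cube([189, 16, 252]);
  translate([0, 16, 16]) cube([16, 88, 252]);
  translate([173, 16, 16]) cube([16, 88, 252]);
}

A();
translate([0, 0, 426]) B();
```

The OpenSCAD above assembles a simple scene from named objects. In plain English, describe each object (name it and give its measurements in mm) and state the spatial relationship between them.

A is a four-legged stool. The seat is a 348×270×24 mm slab whose top surface is at z = 426 mm; four square legs, each 26×26 mm in cross-section, run from the floor (z = 0) to the underside of the seat, each flush with a corner of the seat. Four stretchers, 26 mm wide and 28 mm tall, connect adjacent legs with their undersides at z = 190 mm, each running between the inner faces of the legs it joins and aligned with the legs' outer faces on the other axis.

B is an open-topped rectangular box: outside dimensions 189×120×268 mm, with a uniform wall and base thickness of 16 mm. The base is a full 189×120 slab on the floor; four walls sit on top of the base. The front and back walls (the −y and +y sides) span the full width; the two side walls fit between them.

The open box is on top of the stool.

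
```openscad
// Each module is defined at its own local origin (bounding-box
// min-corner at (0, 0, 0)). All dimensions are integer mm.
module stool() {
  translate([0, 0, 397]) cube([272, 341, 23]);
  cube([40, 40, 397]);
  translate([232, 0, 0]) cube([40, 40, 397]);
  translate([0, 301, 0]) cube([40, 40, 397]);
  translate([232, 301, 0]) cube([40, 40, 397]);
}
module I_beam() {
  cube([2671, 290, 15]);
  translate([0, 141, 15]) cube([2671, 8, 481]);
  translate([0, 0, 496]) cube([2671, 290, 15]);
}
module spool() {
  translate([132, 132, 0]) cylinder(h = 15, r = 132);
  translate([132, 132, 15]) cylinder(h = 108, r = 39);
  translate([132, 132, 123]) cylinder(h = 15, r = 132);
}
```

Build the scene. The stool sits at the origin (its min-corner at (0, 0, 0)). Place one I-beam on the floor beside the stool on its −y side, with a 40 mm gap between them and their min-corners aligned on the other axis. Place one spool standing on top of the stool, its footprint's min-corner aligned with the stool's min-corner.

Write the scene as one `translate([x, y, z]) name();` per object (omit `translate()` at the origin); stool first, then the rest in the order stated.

stool();
translate([0, -330, 0]) I_beam();
translate([0, 0, 420]) spool();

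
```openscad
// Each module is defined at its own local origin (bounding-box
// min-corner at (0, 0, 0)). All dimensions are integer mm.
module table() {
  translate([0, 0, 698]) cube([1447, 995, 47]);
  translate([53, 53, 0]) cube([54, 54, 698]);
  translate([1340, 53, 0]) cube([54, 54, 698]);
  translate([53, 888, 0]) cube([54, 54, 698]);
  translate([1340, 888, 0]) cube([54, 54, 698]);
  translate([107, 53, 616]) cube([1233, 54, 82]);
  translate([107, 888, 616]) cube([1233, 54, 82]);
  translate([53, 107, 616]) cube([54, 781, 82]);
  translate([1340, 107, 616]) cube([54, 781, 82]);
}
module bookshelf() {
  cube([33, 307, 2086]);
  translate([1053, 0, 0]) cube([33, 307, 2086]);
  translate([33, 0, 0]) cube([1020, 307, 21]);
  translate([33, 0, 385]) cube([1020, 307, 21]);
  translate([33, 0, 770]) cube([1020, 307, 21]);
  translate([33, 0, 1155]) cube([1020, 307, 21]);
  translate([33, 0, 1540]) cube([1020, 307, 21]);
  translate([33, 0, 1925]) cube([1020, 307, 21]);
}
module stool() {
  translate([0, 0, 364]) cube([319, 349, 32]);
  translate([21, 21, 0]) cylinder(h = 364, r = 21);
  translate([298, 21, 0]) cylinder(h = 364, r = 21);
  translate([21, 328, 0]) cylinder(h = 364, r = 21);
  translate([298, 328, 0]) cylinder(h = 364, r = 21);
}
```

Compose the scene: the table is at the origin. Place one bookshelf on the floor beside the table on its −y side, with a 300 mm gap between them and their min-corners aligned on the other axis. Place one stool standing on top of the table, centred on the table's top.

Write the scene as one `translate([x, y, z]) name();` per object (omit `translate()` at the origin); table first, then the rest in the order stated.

table();
translate([0, -607, 0]) bookshelf();
translate([564, 323, 745]) stool();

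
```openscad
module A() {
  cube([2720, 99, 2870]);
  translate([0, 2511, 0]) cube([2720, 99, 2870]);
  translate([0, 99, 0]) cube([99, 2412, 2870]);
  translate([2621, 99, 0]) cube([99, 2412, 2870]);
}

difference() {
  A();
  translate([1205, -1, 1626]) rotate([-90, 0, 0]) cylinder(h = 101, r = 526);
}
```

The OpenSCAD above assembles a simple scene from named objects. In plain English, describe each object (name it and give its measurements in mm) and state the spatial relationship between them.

A is a box-shaped house frame (walls only): outside footprint 2720×2610 mm, wall height 2870 mm, wall thickness 99 mm. The two y-facing walls run the full x-width; the two x-facing walls fit between the inner faces of the y-facing walls.

The house frame has a circular hole of radius 526 mm through its front wall, centred at (x = 1205, z = 1626).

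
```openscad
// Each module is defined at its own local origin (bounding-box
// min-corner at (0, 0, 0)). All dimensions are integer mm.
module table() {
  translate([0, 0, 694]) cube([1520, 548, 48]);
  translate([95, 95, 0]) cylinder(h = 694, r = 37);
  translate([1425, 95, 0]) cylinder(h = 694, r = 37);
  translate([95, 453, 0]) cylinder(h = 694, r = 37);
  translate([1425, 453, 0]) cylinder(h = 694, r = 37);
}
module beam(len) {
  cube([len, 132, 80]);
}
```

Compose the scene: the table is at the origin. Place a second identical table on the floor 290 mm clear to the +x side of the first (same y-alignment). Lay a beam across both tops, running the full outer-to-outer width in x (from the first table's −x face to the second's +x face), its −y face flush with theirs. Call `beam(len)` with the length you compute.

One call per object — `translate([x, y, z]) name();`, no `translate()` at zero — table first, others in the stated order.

table();
translate([1810, 0, 0]) table();
translate([0, 0, 742]) beam(3330);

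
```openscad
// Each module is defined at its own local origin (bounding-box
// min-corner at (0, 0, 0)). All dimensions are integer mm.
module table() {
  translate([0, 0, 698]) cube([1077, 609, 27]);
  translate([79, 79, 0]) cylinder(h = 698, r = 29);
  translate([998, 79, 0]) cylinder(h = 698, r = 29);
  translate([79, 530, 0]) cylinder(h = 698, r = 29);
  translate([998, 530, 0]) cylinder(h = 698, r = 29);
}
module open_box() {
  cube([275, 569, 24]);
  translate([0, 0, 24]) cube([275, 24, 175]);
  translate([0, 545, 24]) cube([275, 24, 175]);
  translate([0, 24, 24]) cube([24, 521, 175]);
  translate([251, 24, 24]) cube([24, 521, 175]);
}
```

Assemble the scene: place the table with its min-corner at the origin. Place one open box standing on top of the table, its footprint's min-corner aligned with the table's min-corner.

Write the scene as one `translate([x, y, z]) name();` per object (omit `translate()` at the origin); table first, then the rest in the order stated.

table();
translate([0, 0, 725]) open_box();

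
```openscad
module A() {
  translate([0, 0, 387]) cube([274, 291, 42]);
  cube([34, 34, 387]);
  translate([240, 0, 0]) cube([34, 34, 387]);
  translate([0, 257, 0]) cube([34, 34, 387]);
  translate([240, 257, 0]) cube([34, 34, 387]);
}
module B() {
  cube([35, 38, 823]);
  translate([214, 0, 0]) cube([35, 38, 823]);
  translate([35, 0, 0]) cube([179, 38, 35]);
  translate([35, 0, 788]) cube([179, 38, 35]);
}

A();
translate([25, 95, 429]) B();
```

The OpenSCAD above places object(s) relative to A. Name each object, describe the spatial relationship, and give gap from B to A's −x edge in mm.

The picture frame's min-x is at 25; the stool's min-x is 0; gap = 25 mm.

A is a stool. B is a picture frame. The picture frame is on top of the stool. The gap from the picture frame to the stool's −x edge is 25 mm.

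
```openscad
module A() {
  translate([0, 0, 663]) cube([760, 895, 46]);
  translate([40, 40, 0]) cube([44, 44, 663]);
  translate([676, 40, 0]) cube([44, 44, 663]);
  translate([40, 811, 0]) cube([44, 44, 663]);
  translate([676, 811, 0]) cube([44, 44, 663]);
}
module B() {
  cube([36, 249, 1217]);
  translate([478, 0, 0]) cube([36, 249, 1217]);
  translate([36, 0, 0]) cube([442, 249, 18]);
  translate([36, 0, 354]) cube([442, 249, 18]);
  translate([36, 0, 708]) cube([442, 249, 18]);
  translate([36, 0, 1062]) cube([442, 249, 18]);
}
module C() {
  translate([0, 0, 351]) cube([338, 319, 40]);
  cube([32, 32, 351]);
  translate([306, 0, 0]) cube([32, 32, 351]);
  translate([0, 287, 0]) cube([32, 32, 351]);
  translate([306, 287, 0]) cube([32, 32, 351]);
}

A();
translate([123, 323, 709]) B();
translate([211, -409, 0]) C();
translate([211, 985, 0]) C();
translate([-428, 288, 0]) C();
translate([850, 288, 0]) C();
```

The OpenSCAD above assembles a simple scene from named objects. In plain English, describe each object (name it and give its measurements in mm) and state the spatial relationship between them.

A is a rectangular dining table. The top is 760×895×46 mm with its upper surface at z = 709 mm. It stands on four 44×44 mm square legs, each inset 40 mm from the nearest pair of top edges, running from the floor to the underside of the top.

B is a bookshelf 514 mm wide overall, 249 mm deep and 1217 mm tall. The two sides are 36 mm thick vertical panels. 4 horizontal shelves of 18 mm thickness span between the inner faces of the sides; the lowest shelf sits on the floor and shelves are stacked with a clear vertical gap of 336 mm between each pair.

C is a simple wooden stool: a rectangular seat 338 mm (x) by 319 mm (y), 40 mm thick, top face at z = 391 mm, on four square legs, each 32×32 mm in cross-section. The legs rest on z = 0, each flush with a corner of the seat.

The bookshelf is on top of the table, centred. Four stools sit around the table at the −y, +y, −x, +x sides.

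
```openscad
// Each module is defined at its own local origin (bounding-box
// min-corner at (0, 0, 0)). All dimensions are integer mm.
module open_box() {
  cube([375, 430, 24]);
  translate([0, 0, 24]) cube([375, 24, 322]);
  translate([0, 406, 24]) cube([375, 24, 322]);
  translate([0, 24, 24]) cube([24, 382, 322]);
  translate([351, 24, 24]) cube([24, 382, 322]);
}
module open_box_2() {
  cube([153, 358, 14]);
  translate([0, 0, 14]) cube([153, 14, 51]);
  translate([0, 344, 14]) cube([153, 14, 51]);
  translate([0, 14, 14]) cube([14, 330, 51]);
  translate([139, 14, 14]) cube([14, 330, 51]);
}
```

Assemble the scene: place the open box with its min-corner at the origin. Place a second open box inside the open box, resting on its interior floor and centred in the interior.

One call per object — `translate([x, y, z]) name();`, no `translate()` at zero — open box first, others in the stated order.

open_box();
translate([111, 36, 24]) open_box_2();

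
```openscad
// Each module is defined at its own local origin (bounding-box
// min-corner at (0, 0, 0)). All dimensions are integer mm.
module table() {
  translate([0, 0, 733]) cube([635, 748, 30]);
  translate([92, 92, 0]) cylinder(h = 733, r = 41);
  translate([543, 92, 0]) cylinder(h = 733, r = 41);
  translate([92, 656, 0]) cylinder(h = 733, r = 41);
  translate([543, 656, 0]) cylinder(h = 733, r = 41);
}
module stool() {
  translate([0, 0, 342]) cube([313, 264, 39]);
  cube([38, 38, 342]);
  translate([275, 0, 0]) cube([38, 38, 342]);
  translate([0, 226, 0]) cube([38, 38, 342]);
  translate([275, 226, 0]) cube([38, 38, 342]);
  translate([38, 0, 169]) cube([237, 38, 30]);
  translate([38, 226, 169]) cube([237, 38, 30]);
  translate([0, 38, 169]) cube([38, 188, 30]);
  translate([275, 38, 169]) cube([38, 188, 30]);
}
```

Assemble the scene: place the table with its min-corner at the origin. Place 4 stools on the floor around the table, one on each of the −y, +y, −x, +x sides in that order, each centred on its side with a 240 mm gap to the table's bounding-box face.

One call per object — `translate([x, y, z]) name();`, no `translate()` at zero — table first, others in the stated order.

table();
translate([161, -504, 0]) stool();
translate([161, 988, 0]) stool();
translate([-553, 242, 0]) stool();
translate([875, 242, 0]) stool();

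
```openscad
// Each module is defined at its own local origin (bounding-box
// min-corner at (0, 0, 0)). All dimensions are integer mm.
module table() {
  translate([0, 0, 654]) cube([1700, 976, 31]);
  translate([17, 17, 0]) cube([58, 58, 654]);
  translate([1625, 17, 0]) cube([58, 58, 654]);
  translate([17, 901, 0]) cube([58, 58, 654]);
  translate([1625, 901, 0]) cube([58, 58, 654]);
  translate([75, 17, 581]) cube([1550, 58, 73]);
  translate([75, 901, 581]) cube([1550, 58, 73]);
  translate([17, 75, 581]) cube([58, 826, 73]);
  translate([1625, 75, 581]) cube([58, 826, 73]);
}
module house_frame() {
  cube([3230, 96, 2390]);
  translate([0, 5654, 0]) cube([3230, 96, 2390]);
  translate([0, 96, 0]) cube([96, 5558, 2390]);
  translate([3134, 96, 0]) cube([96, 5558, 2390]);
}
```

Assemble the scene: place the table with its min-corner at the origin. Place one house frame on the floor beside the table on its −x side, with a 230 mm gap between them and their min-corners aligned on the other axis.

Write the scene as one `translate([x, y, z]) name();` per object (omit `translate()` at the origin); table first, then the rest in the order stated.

table();
translate([-3460, 0, 0]) house_frame();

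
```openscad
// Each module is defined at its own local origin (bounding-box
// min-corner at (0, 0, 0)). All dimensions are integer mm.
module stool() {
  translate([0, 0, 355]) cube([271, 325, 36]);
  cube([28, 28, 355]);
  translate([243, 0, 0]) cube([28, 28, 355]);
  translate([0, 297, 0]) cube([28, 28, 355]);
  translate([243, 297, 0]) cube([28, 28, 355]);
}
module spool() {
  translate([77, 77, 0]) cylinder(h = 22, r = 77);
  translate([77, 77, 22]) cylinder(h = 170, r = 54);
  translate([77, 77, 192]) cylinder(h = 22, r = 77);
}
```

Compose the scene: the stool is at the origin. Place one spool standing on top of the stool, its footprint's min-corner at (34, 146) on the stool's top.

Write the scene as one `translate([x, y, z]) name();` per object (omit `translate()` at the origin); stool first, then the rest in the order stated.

stool();
translate([34, 146, 391]) spool();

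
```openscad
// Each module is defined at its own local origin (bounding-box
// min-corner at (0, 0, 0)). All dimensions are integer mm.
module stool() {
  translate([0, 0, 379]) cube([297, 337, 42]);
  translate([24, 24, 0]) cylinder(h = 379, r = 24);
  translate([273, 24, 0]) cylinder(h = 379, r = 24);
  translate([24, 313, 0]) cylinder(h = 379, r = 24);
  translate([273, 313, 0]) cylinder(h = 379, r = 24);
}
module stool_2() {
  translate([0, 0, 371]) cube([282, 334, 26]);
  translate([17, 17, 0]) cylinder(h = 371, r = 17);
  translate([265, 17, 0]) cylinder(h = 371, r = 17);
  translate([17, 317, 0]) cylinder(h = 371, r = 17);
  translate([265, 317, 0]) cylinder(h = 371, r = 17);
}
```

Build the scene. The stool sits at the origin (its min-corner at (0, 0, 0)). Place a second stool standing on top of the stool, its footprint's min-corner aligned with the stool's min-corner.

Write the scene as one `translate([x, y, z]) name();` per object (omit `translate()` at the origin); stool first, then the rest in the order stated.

stool();
translate([0, 0, 421]) stool_2();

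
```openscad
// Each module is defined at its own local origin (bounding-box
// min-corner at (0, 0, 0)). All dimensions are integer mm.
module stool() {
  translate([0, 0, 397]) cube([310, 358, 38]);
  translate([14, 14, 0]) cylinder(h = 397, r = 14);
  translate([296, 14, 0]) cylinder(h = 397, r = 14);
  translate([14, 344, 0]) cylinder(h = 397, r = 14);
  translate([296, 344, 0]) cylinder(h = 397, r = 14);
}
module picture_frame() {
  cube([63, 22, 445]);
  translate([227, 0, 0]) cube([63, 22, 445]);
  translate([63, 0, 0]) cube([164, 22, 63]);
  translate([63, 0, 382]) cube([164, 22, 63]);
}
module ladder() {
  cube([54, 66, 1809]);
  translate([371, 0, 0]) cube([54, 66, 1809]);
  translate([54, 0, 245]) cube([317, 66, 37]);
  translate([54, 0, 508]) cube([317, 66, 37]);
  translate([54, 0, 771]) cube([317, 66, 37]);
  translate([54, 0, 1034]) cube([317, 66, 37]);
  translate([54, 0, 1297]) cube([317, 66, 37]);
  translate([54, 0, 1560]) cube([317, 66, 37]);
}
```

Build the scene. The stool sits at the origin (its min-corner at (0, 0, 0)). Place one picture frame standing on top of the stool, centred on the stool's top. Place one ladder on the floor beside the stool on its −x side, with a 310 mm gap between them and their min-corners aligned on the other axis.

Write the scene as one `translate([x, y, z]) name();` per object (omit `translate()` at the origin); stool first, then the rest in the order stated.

stool();
translate([10, 168, 435]) picture_frame();
translate([-735, 0, 0]) ladder();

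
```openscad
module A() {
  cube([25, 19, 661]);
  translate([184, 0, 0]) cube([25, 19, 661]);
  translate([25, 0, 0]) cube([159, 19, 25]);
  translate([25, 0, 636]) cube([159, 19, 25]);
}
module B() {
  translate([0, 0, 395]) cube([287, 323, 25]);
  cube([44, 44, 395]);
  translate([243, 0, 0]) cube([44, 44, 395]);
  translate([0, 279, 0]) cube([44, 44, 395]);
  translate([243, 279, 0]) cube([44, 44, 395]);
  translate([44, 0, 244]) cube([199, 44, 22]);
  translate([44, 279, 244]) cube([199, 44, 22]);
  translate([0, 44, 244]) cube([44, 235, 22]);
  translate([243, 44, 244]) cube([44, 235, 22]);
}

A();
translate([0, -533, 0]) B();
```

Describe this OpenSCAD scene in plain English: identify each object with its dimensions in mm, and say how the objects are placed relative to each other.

A is a rectangular picture frame lying in the x–z plane (depth along y). The opening is 159 mm wide (x) by 611 mm tall (z), surrounded by a border 25 mm wide on all four sides. The frame is 19 mm deep and is made of two full-height vertical stiles with two horizontal rails fitted between them.

B is a four-legged stool. The seat is a 287×323×25 mm slab whose top surface is at z = 420 mm; four square legs, each 44×44 mm in cross-section, run from the floor (z = 0) to the underside of the seat, each flush with a corner of the seat. Four stretchers, 44 mm wide and 22 mm tall, connect adjacent legs with their undersides at z = 244 mm, each running between the inner faces of the legs it joins and aligned with the legs' outer faces on the other axis.

The stool is on the floor beside the picture frame on its −y side.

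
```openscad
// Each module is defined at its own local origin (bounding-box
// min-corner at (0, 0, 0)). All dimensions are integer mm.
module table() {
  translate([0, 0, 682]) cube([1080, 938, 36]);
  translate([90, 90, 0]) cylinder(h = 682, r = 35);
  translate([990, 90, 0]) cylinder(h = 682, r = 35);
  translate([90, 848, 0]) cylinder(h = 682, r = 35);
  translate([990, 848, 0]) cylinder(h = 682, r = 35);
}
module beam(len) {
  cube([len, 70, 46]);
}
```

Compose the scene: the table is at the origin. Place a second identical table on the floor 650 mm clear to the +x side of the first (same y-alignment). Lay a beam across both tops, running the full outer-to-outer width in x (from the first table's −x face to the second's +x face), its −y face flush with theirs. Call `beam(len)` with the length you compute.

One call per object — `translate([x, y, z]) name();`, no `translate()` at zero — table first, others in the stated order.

table();
translate([1730, 0, 0]) table();
translate([0, 0, 718]) beam(2810);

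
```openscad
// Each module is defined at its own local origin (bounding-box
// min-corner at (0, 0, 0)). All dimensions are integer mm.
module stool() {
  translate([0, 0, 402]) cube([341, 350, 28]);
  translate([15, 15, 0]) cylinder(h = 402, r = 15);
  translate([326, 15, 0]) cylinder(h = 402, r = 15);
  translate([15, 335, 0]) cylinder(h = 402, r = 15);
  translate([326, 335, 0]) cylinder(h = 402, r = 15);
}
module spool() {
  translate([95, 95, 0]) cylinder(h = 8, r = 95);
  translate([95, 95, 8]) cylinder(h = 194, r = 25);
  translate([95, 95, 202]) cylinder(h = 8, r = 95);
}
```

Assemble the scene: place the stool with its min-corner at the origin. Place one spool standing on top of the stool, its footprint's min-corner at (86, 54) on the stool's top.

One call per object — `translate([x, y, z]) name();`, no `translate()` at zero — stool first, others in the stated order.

stool();
translate([86, 54, 430]) spool();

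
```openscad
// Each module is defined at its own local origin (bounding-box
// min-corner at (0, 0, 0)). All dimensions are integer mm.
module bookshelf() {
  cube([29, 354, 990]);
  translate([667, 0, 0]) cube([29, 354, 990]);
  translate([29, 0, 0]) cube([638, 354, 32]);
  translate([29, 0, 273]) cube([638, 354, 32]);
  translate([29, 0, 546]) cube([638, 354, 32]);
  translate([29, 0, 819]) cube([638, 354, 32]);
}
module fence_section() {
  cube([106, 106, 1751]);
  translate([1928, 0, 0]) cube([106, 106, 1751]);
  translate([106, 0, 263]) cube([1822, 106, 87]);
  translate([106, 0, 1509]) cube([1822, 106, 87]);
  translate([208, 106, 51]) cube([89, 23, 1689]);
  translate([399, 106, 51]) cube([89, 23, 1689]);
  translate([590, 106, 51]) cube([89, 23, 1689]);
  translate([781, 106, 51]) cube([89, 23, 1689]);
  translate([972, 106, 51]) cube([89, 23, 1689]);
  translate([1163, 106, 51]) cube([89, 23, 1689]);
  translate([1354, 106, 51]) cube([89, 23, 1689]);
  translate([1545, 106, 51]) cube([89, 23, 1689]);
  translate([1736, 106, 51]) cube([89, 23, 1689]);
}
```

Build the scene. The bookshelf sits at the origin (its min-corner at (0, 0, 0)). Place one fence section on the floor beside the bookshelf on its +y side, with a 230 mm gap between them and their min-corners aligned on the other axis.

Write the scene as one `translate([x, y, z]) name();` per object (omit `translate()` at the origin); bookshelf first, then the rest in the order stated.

bookshelf();
translate([0, 584, 0]) fence_section();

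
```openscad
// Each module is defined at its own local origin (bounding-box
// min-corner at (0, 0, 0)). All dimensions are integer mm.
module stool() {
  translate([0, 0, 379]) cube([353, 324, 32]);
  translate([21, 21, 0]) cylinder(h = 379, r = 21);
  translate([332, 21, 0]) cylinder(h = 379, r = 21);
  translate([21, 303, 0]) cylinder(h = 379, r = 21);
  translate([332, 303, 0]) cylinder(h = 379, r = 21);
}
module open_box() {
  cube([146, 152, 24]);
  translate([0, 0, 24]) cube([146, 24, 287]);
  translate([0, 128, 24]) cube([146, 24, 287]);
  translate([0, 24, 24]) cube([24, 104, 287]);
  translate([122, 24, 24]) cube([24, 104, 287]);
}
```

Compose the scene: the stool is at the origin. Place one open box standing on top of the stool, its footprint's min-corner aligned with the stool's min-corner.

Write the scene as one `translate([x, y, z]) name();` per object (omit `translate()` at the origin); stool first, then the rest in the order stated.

stool();
translate([0, 0, 411]) open_box();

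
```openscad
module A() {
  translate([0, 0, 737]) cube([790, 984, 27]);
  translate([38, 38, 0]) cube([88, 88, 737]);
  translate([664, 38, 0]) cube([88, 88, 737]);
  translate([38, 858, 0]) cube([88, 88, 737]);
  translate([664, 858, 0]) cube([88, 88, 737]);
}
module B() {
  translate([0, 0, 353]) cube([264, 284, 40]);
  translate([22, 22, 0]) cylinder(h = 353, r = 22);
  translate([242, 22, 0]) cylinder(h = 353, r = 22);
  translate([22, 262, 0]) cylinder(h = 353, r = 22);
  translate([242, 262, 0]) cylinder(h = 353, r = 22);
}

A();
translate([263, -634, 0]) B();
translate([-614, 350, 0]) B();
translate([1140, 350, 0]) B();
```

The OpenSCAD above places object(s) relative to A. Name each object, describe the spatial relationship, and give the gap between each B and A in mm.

A is a table. B is a stool. Three stools sit around the table at the −y, −x, +x sides. The gap between each stool and the table is 350 mm.

Each stool's nearest face is 350 mm from the table's bounding box.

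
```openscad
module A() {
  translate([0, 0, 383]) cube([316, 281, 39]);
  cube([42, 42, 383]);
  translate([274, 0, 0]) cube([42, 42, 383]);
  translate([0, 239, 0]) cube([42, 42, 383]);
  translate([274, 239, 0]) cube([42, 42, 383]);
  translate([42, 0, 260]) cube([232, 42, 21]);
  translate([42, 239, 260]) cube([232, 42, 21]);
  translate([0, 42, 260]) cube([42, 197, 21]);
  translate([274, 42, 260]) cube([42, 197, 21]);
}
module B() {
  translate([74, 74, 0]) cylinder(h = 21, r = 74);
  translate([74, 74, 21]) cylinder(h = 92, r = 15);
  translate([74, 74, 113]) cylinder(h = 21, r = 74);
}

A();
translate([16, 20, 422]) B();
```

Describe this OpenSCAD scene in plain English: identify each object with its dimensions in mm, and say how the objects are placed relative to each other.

A is a four-legged stool. The seat is 316×281 mm, 39 mm thick, top at z = 422 mm. It stands on four square legs, each 42×42 mm in cross-section, from z = 0 to the seat underside, each flush with a corner of the seat. Four stretchers, 42 mm wide and 21 mm tall, connect adjacent legs with their undersides at z = 260 mm, each running between the inner faces of the legs it joins and aligned with the legs' outer faces on the other axis.

B is a spool: two coaxial disc flanges of radius 74 mm and thickness 21 mm, joined by a core cylinder of radius 15 mm and height 92 mm. The lower flange rests on z = 0 and the three cylinders share a vertical axis.

The spool is on top of the stool.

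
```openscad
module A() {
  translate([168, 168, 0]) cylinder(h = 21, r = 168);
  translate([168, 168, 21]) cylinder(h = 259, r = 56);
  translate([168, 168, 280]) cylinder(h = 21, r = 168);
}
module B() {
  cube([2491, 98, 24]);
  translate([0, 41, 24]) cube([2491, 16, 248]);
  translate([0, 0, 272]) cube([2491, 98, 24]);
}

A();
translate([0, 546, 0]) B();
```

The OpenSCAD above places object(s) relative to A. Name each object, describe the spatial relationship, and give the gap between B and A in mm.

A is a spool. B is an I-beam. The I-beam is on the floor beside the spool on its +y side. The gap between the I-beam and the spool is 210 mm.

The I-beam's nearest face is 210 mm from the spool's +y face.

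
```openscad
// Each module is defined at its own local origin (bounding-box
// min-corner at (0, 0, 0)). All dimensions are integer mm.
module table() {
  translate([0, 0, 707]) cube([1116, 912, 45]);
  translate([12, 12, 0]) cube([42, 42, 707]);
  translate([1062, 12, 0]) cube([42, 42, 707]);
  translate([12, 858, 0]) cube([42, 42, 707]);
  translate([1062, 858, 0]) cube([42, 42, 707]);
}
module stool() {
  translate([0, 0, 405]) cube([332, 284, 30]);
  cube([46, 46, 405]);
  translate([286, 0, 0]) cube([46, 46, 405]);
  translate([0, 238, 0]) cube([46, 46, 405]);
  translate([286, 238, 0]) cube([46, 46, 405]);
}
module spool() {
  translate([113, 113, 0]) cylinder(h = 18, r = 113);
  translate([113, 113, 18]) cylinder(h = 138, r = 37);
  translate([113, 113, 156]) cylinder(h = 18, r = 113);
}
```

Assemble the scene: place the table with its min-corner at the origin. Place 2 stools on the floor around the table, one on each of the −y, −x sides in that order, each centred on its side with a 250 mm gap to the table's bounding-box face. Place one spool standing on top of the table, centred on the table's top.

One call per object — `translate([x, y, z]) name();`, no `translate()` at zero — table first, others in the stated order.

table();
translate([392, -534, 0]) stool();
translate([-582, 314, 0]) stool();
translate([445, 343, 752]) spool();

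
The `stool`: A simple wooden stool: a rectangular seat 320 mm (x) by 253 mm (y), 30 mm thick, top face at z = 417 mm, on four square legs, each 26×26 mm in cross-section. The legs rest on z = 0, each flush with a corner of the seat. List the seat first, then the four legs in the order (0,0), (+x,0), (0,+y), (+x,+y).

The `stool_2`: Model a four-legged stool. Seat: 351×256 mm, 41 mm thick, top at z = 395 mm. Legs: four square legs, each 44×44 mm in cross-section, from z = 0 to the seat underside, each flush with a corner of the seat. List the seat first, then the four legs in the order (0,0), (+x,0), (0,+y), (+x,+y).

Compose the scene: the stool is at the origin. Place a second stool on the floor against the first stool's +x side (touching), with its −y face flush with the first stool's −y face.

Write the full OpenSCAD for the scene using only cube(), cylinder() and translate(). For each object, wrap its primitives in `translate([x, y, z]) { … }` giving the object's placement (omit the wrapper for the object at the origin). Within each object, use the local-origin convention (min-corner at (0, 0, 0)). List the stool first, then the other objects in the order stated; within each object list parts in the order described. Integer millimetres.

translate([0, 0, 387]) cube([320, 253, 30]);
cube([26, 26, 387]);
translate([294, 0, 0]) cube([26, 26, 387]);
translate([0, 227, 0]) cube([26, 26, 387]);
translate([294, 227, 0]) cube([26, 26, 387]);
translate([320, 0, 0]) {
  translate([0, 0, 354]) cube([351, 256, 41]);
  cube([44, 44, 354]);
  translate([307, 0, 0]) cube([44, 44, 354]);
  translate([0, 212, 0]) cube([44, 44, 354]);
  translate([307, 212, 0]) cube([44, 44, 354]);
}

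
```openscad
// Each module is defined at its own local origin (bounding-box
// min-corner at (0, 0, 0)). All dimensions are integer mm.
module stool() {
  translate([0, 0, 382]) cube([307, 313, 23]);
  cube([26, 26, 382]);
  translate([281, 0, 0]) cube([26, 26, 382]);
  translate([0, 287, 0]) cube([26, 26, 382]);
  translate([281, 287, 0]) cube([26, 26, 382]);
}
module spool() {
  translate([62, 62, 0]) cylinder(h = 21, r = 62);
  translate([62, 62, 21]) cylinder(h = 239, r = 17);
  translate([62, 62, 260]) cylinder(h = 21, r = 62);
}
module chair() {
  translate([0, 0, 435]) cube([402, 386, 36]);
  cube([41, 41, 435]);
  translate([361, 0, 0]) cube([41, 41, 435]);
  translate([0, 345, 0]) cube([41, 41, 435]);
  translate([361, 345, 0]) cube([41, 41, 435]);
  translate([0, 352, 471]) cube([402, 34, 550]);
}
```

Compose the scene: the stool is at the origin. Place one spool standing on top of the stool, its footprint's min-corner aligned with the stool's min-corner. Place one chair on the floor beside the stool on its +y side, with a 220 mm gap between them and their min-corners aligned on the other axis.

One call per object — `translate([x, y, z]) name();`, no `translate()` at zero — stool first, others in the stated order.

stool();
translate([0, 0, 405]) spool();
translate([0, 533, 0]) chair();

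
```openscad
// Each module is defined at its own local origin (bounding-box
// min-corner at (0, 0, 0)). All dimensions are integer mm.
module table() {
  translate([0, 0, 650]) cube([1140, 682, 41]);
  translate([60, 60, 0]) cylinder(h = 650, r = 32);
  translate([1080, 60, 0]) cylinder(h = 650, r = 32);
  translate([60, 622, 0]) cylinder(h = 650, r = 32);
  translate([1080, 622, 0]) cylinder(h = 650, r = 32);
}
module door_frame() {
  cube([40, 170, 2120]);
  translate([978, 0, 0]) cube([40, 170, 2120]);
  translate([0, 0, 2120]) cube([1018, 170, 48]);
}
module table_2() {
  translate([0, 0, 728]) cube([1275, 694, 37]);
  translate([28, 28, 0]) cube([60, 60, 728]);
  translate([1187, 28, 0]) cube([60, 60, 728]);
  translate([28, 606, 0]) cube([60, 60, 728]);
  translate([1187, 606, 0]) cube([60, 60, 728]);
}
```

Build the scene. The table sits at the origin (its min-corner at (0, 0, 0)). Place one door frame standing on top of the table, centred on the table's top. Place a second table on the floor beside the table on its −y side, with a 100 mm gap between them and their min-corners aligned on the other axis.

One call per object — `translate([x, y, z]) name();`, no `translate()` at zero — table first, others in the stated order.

table();
translate([61, 256, 691]) door_frame();
translate([0, -794, 0]) table_2();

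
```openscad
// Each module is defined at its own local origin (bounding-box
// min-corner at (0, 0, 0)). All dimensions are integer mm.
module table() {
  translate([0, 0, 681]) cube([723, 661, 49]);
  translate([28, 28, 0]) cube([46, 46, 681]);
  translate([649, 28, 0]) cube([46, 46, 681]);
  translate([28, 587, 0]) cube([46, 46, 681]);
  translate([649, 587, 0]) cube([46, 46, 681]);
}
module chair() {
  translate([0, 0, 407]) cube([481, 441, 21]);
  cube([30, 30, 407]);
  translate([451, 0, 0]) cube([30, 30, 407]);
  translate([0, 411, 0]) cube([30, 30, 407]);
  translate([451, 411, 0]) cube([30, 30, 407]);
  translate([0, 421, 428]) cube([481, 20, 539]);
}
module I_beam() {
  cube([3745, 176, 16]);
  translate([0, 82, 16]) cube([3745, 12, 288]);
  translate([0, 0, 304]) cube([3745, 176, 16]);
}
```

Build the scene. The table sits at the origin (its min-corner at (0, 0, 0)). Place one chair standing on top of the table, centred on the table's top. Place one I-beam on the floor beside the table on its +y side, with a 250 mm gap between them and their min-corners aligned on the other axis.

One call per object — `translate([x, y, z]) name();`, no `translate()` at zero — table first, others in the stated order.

table();
translate([121, 110, 730]) chair();
translate([0, 911, 0]) I_beam();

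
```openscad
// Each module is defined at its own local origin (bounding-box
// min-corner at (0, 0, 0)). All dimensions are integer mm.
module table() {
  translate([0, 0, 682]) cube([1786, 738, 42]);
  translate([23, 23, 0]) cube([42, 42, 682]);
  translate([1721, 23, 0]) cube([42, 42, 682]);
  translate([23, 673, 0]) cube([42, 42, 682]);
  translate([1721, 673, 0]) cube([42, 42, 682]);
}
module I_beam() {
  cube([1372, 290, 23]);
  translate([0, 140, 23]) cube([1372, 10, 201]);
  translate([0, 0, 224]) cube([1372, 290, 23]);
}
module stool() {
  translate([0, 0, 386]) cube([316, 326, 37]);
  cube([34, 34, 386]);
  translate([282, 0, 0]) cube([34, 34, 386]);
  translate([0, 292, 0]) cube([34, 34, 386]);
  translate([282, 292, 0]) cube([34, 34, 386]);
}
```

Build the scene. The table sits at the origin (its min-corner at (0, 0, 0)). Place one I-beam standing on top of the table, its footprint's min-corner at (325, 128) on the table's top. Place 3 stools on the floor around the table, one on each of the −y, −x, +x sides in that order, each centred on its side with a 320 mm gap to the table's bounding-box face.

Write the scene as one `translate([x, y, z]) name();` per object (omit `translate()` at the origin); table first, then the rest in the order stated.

table();
translate([325, 128, 724]) I_beam();
translate([735, -646, 0]) stool();
translate([-636, 206, 0]) stool();
translate([2106, 206, 0]) stool();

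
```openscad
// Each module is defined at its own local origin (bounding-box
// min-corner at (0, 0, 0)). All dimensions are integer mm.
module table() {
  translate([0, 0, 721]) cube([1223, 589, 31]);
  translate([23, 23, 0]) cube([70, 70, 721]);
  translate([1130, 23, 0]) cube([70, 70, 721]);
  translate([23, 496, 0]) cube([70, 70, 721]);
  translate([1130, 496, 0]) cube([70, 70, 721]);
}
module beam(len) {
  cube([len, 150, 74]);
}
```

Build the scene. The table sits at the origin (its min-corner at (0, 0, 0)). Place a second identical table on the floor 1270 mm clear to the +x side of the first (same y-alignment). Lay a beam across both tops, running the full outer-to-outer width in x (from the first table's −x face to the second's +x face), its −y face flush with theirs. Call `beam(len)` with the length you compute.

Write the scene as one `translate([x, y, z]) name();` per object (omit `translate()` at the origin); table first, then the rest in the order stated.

table();
translate([2493, 0, 0]) table();
translate([0, 0, 752]) beam(3716);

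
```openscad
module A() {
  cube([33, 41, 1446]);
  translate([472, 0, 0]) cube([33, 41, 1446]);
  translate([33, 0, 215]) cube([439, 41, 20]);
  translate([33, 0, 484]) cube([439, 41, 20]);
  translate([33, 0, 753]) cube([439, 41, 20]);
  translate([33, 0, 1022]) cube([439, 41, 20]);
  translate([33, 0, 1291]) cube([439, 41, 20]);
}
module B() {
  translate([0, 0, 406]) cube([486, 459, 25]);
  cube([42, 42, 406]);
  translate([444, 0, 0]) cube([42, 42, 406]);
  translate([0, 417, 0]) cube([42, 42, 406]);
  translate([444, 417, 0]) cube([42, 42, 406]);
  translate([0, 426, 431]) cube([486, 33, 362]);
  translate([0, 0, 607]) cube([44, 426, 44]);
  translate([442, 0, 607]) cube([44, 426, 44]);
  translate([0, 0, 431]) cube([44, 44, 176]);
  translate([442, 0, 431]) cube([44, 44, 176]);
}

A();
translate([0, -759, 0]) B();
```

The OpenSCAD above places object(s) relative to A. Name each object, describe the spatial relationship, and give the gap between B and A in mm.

A is a ladder. B is a chair. The chair is on the floor beside the ladder on its −y side. The gap between the chair and the ladder is 300 mm.

The chair's nearest face is 300 mm from the ladder's −y face.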